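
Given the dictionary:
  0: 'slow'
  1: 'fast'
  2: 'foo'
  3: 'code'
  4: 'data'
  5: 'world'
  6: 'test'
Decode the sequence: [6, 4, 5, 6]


Look up each index in the dictionary:
  6 -> 'test'
  4 -> 'data'
  5 -> 'world'
  6 -> 'test'

Decoded: "test data world test"


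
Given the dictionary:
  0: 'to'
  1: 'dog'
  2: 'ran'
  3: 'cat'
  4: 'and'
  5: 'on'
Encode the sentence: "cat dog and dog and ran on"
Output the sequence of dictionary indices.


Look up each word in the dictionary:
  'cat' -> 3
  'dog' -> 1
  'and' -> 4
  'dog' -> 1
  'and' -> 4
  'ran' -> 2
  'on' -> 5

Encoded: [3, 1, 4, 1, 4, 2, 5]


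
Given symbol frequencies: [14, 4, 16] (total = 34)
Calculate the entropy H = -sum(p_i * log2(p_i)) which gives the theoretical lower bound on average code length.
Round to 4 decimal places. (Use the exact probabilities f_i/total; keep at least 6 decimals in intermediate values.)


Per-symbol terms -p_i * log2(p_i) with p_i = f_i/34:
  p = 14/34 = 0.411765: log2(p) = -1.280108, -p*log2(p) = 0.527103
  p = 4/34 = 0.117647: log2(p) = -3.087463, -p*log2(p) = 0.363231
  p = 16/34 = 0.470588: log2(p) = -1.087463, -p*log2(p) = 0.511747
H = 0.527103 + 0.363231 + 0.511747 = 1.402081

H = 1.4021 bits/symbol


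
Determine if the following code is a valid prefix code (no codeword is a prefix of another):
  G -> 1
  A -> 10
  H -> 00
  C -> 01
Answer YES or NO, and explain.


Checking each pair (does one codeword prefix another?):
  G='1' vs A='10': prefix -- VIOLATION

NO -- this is NOT a valid prefix code. G (1) is a prefix of A (10).


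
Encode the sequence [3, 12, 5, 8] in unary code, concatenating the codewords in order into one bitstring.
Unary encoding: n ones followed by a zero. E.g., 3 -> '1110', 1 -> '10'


Encode each number as n ones followed by a terminating 0:
  3 -> 1110 (4 bits)
  12 -> 1111111111110 (13 bits)
  5 -> 111110 (6 bits)
  8 -> 111111110 (9 bits)
Total length = 4 + 13 + 6 + 9 = 32 bits.

Unary([3, 12, 5, 8]) = 11101111111111110111110111111110 (32 bits)


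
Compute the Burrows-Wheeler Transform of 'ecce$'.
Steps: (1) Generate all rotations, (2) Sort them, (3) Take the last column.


Rotations (sorted):
  0: $ecce -> last char: e
  1: cce$e -> last char: e
  2: ce$ec -> last char: c
  3: e$ecc -> last char: c
  4: ecce$ -> last char: $


BWT = eecc$


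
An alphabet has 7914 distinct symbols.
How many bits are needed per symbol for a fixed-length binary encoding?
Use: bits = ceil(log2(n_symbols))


log2(7914) = 12.9502
Bracket: 2^12 = 4096 < 7914 <= 2^13 = 8192
So ceil(log2(7914)) = 13

bits = ceil(log2(7914)) = ceil(12.9502) = 13 bits


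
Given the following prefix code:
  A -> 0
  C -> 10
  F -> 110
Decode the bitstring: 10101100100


Decoding step by step:
Bits 10 -> C
Bits 10 -> C
Bits 110 -> F
Bits 0 -> A
Bits 10 -> C
Bits 0 -> A


Decoded message: CCFACA


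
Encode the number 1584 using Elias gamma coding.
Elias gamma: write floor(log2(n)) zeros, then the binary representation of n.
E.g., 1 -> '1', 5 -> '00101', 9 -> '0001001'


num_bits = floor(log2(1584)) + 1 = 11
leading_zeros = num_bits - 1 = 10
binary(1584) = 11000110000

Elias gamma(1584) = '0000000000' + '11000110000' = 000000000011000110000 (21 bits)


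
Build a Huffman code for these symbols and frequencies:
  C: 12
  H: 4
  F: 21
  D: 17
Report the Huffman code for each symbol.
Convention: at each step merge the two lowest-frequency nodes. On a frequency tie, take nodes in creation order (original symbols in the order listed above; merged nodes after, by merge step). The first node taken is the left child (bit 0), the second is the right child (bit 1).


Huffman tree construction:
Step 1: Merge H(4) + C(12) = 16
Step 2: Merge (H+C)(16) + D(17) = 33
Step 3: Merge F(21) + ((H+C)+D)(33) = 54
Read each symbol's code off the tree from the root (left child = 0, right child = 1).

Codes:
  C: 101 (length 3)
  H: 100 (length 3)
  F: 0 (length 1)
  D: 11 (length 2)
Average code length: 103/54 = 1.9074 bits/symbol


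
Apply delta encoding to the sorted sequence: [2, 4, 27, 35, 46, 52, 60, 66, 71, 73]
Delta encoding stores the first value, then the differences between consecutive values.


First value: 2
Deltas:
  4 - 2 = 2
  27 - 4 = 23
  35 - 27 = 8
  46 - 35 = 11
  52 - 46 = 6
  60 - 52 = 8
  66 - 60 = 6
  71 - 66 = 5
  73 - 71 = 2


Delta encoded: [2, 2, 23, 8, 11, 6, 8, 6, 5, 2]


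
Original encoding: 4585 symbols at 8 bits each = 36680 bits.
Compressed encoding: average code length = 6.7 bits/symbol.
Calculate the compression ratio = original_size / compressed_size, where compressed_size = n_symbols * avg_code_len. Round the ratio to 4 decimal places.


original_size = n_symbols * orig_bits = 4585 * 8 = 36680 bits
compressed_size = n_symbols * avg_code_len = 4585 * 6.7 = 30719.5 bits
ratio = original_size / compressed_size = 36680 / 30719.5 = 1.194

Compression ratio = 1.194


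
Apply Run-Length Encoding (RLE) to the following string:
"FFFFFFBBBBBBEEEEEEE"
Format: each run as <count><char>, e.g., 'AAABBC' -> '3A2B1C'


Scanning runs left to right:
  i=0: run of 'F' x 6 -> '6F'
  i=6: run of 'B' x 6 -> '6B'
  i=12: run of 'E' x 7 -> '7E'

RLE = 6F6B7E


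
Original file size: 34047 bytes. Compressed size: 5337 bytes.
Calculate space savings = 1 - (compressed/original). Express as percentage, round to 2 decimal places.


ratio = compressed/original = 5337/34047 = 0.156754
savings = 1 - ratio = 1 - 0.156754 = 0.843246
as a percentage: 0.843246 * 100 = 84.32%

Space savings = 1 - 5337/34047 = 84.32%


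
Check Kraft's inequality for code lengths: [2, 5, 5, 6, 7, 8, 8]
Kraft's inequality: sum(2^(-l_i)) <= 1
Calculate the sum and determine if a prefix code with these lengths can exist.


Sum = 2^(-2) + 2^(-5) + 2^(-5) + 2^(-6) + 2^(-7) + 2^(-8) + 2^(-8)
    = 0.25 + 0.03125 + 0.03125 + 0.015625 + 0.0078125 + 0.00390625 + 0.00390625
    = 88/256 = 0.34375
Since 0.34375 <= 1, Kraft's inequality IS satisfied.
A prefix code with these lengths CAN exist.

Kraft sum = 0.34375. Satisfied.


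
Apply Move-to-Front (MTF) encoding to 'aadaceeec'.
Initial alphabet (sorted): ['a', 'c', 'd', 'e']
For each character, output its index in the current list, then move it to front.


MTF encoding:
'a': index 0 in ['a', 'c', 'd', 'e'] -> ['a', 'c', 'd', 'e']
'a': index 0 in ['a', 'c', 'd', 'e'] -> ['a', 'c', 'd', 'e']
'd': index 2 in ['a', 'c', 'd', 'e'] -> ['d', 'a', 'c', 'e']
'a': index 1 in ['d', 'a', 'c', 'e'] -> ['a', 'd', 'c', 'e']
'c': index 2 in ['a', 'd', 'c', 'e'] -> ['c', 'a', 'd', 'e']
'e': index 3 in ['c', 'a', 'd', 'e'] -> ['e', 'c', 'a', 'd']
'e': index 0 in ['e', 'c', 'a', 'd'] -> ['e', 'c', 'a', 'd']
'e': index 0 in ['e', 'c', 'a', 'd'] -> ['e', 'c', 'a', 'd']
'c': index 1 in ['e', 'c', 'a', 'd'] -> ['c', 'e', 'a', 'd']


Output: [0, 0, 2, 1, 2, 3, 0, 0, 1]


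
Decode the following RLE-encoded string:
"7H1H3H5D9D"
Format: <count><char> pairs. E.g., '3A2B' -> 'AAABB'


Expanding each <count><char> pair:
  7H -> 'HHHHHHH'
  1H -> 'H'
  3H -> 'HHH'
  5D -> 'DDDDD'
  9D -> 'DDDDDDDDD'

Decoded = HHHHHHHHHHHDDDDDDDDDDDDDD


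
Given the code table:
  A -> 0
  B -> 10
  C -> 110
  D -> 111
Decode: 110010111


Decoding:
110 -> C
0 -> A
10 -> B
111 -> D


Result: CABD


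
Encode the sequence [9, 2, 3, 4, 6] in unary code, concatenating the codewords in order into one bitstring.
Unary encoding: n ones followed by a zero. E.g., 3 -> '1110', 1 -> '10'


Encode each number as n ones followed by a terminating 0:
  9 -> 1111111110 (10 bits)
  2 -> 110 (3 bits)
  3 -> 1110 (4 bits)
  4 -> 11110 (5 bits)
  6 -> 1111110 (7 bits)
Total length = 10 + 3 + 4 + 5 + 7 = 29 bits.

Unary([9, 2, 3, 4, 6]) = 11111111101101110111101111110 (29 bits)


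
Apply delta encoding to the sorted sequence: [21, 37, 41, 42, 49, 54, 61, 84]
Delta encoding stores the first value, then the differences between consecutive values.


First value: 21
Deltas:
  37 - 21 = 16
  41 - 37 = 4
  42 - 41 = 1
  49 - 42 = 7
  54 - 49 = 5
  61 - 54 = 7
  84 - 61 = 23


Delta encoded: [21, 16, 4, 1, 7, 5, 7, 23]


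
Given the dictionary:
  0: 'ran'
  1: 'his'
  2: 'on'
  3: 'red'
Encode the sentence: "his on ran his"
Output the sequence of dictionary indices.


Look up each word in the dictionary:
  'his' -> 1
  'on' -> 2
  'ran' -> 0
  'his' -> 1

Encoded: [1, 2, 0, 1]


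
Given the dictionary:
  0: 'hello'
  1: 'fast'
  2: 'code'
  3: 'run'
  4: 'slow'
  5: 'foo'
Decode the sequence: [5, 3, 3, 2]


Look up each index in the dictionary:
  5 -> 'foo'
  3 -> 'run'
  3 -> 'run'
  2 -> 'code'

Decoded: "foo run run code"


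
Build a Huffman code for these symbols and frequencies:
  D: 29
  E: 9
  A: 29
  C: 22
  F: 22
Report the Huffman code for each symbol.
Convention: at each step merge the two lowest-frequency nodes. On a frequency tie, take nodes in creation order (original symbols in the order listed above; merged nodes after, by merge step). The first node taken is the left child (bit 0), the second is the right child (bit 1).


Huffman tree construction:
Step 1: Merge E(9) + C(22) = 31
Step 2: Merge F(22) + D(29) = 51
Step 3: Merge A(29) + (E+C)(31) = 60
Step 4: Merge (F+D)(51) + (A+(E+C))(60) = 111
Read each symbol's code off the tree from the root (left child = 0, right child = 1).

Codes:
  D: 01 (length 2)
  E: 110 (length 3)
  A: 10 (length 2)
  C: 111 (length 3)
  F: 00 (length 2)
Average code length: 253/111 = 2.2793 bits/symbol


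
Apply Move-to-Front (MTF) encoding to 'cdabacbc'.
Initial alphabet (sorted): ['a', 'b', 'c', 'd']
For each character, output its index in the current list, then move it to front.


MTF encoding:
'c': index 2 in ['a', 'b', 'c', 'd'] -> ['c', 'a', 'b', 'd']
'd': index 3 in ['c', 'a', 'b', 'd'] -> ['d', 'c', 'a', 'b']
'a': index 2 in ['d', 'c', 'a', 'b'] -> ['a', 'd', 'c', 'b']
'b': index 3 in ['a', 'd', 'c', 'b'] -> ['b', 'a', 'd', 'c']
'a': index 1 in ['b', 'a', 'd', 'c'] -> ['a', 'b', 'd', 'c']
'c': index 3 in ['a', 'b', 'd', 'c'] -> ['c', 'a', 'b', 'd']
'b': index 2 in ['c', 'a', 'b', 'd'] -> ['b', 'c', 'a', 'd']
'c': index 1 in ['b', 'c', 'a', 'd'] -> ['c', 'b', 'a', 'd']


Output: [2, 3, 2, 3, 1, 3, 2, 1]


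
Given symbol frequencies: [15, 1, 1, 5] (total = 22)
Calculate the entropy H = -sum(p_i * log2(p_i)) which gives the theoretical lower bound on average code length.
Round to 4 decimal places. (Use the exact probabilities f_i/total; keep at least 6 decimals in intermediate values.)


Per-symbol terms -p_i * log2(p_i) with p_i = f_i/22:
  p = 15/22 = 0.681818: log2(p) = -0.552541, -p*log2(p) = 0.376733
  p = 1/22 = 0.045455: log2(p) = -4.459432, -p*log2(p) = 0.202701
  p = 1/22 = 0.045455: log2(p) = -4.459432, -p*log2(p) = 0.202701
  p = 5/22 = 0.227273: log2(p) = -2.137504, -p*log2(p) = 0.485796
H = 0.376733 + 0.202701 + 0.202701 + 0.485796 = 1.267931

H = 1.2679 bits/symbol


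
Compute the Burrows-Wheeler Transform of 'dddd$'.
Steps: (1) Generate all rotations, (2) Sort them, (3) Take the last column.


Rotations (sorted):
  0: $dddd -> last char: d
  1: d$ddd -> last char: d
  2: dd$dd -> last char: d
  3: ddd$d -> last char: d
  4: dddd$ -> last char: $


BWT = dddd$


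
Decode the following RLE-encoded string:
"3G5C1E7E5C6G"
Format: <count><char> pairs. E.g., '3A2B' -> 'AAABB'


Expanding each <count><char> pair:
  3G -> 'GGG'
  5C -> 'CCCCC'
  1E -> 'E'
  7E -> 'EEEEEEE'
  5C -> 'CCCCC'
  6G -> 'GGGGGG'

Decoded = GGGCCCCCEEEEEEEECCCCCGGGGGG


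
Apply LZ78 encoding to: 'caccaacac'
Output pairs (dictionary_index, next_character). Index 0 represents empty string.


LZ78 encoding steps:
Dictionary: {0: ''}
Step 1: w='' (idx 0), next='c' -> output (0, 'c'), add 'c' as idx 1
Step 2: w='' (idx 0), next='a' -> output (0, 'a'), add 'a' as idx 2
Step 3: w='c' (idx 1), next='c' -> output (1, 'c'), add 'cc' as idx 3
Step 4: w='a' (idx 2), next='a' -> output (2, 'a'), add 'aa' as idx 4
Step 5: w='c' (idx 1), next='a' -> output (1, 'a'), add 'ca' as idx 5
Step 6: w='c' (idx 1), end of input -> output (1, '')


Encoded: [(0, 'c'), (0, 'a'), (1, 'c'), (2, 'a'), (1, 'a'), (1, '')]


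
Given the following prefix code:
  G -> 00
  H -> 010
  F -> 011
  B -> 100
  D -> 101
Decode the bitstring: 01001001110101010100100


Decoding step by step:
Bits 010 -> H
Bits 010 -> H
Bits 011 -> F
Bits 101 -> D
Bits 010 -> H
Bits 101 -> D
Bits 00 -> G
Bits 100 -> B


Decoded message: HHFDHDGB


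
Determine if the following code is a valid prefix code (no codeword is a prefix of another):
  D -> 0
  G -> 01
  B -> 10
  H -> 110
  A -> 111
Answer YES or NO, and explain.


Checking each pair (does one codeword prefix another?):
  D='0' vs G='01': prefix -- VIOLATION

NO -- this is NOT a valid prefix code. D (0) is a prefix of G (01).


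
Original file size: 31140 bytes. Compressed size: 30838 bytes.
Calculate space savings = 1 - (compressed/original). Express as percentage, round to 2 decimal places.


ratio = compressed/original = 30838/31140 = 0.990302
savings = 1 - ratio = 1 - 0.990302 = 0.009698
as a percentage: 0.009698 * 100 = 0.97%

Space savings = 1 - 30838/31140 = 0.97%


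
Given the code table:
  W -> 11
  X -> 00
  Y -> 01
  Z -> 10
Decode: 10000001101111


Decoding:
10 -> Z
00 -> X
00 -> X
01 -> Y
10 -> Z
11 -> W
11 -> W


Result: ZXXYZWW


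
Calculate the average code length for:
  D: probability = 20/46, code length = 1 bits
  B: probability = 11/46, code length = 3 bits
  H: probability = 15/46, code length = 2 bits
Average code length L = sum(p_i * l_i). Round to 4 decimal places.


Weighted contributions p_i * l_i:
  D: (20/46) * 1 = 20/46
  B: (11/46) * 3 = 33/46
  H: (15/46) * 2 = 30/46
Sum = (20 + 33 + 30)/46 = 83/46

L = 83/46 = 1.8043 bits/symbol


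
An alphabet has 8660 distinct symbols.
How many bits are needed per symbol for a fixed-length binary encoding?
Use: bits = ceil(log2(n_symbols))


log2(8660) = 13.0802
Bracket: 2^13 = 8192 < 8660 <= 2^14 = 16384
So ceil(log2(8660)) = 14

bits = ceil(log2(8660)) = ceil(13.0802) = 14 bits


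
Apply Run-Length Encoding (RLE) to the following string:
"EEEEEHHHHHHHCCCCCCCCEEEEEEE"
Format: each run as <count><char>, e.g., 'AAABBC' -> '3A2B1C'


Scanning runs left to right:
  i=0: run of 'E' x 5 -> '5E'
  i=5: run of 'H' x 7 -> '7H'
  i=12: run of 'C' x 8 -> '8C'
  i=20: run of 'E' x 7 -> '7E'

RLE = 5E7H8C7E


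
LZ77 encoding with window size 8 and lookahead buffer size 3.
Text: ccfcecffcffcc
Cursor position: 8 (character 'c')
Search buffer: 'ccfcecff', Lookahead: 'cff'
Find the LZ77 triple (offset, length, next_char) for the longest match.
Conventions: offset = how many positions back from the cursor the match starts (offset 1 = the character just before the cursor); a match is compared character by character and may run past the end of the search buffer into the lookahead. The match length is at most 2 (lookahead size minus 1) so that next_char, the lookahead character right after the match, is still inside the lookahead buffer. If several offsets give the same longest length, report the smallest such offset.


Try each offset into the search buffer:
  offset=1 (pos 7, char 'f'): match length 0
  offset=2 (pos 6, char 'f'): match length 0
  offset=3 (pos 5, char 'c'): match length 2
  offset=4 (pos 4, char 'e'): match length 0
  offset=5 (pos 3, char 'c'): match length 1
  offset=6 (pos 2, char 'f'): match length 0
  offset=7 (pos 1, char 'c'): match length 2
  offset=8 (pos 0, char 'c'): match length 1
Longest match has length 2, found at offsets 3, 7; take the smallest, offset 3.
next_char = character at position 8 + 2 = 10 -> 'f'

Best match: offset=3, length=2 (matching 'cf' starting at position 5)
LZ77 triple: (3, 2, 'f')


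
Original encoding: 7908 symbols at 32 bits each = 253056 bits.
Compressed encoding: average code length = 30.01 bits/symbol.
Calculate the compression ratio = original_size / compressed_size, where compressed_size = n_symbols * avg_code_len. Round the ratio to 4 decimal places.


original_size = n_symbols * orig_bits = 7908 * 32 = 253056 bits
compressed_size = n_symbols * avg_code_len = 7908 * 30.01 = 237319.08 bits
ratio = original_size / compressed_size = 253056 / 237319.08 = 1.0663

Compression ratio = 1.0663


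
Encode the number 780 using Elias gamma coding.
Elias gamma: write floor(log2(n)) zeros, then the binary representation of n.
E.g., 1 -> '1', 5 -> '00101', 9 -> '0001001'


num_bits = floor(log2(780)) + 1 = 10
leading_zeros = num_bits - 1 = 9
binary(780) = 1100001100

Elias gamma(780) = '000000000' + '1100001100' = 0000000001100001100 (19 bits)


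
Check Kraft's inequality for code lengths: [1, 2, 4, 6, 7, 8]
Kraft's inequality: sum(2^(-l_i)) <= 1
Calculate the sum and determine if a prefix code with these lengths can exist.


Sum = 2^(-1) + 2^(-2) + 2^(-4) + 2^(-6) + 2^(-7) + 2^(-8)
    = 0.5 + 0.25 + 0.0625 + 0.015625 + 0.0078125 + 0.00390625
    = 215/256 = 0.83984375
Since 0.83984375 <= 1, Kraft's inequality IS satisfied.
A prefix code with these lengths CAN exist.

Kraft sum = 0.83984375. Satisfied.


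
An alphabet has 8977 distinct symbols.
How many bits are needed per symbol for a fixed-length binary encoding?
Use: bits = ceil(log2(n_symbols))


log2(8977) = 13.132
Bracket: 2^13 = 8192 < 8977 <= 2^14 = 16384
So ceil(log2(8977)) = 14

bits = ceil(log2(8977)) = ceil(13.132) = 14 bits


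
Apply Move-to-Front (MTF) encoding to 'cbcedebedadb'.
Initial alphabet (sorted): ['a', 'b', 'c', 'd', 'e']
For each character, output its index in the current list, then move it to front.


MTF encoding:
'c': index 2 in ['a', 'b', 'c', 'd', 'e'] -> ['c', 'a', 'b', 'd', 'e']
'b': index 2 in ['c', 'a', 'b', 'd', 'e'] -> ['b', 'c', 'a', 'd', 'e']
'c': index 1 in ['b', 'c', 'a', 'd', 'e'] -> ['c', 'b', 'a', 'd', 'e']
'e': index 4 in ['c', 'b', 'a', 'd', 'e'] -> ['e', 'c', 'b', 'a', 'd']
'd': index 4 in ['e', 'c', 'b', 'a', 'd'] -> ['d', 'e', 'c', 'b', 'a']
'e': index 1 in ['d', 'e', 'c', 'b', 'a'] -> ['e', 'd', 'c', 'b', 'a']
'b': index 3 in ['e', 'd', 'c', 'b', 'a'] -> ['b', 'e', 'd', 'c', 'a']
'e': index 1 in ['b', 'e', 'd', 'c', 'a'] -> ['e', 'b', 'd', 'c', 'a']
'd': index 2 in ['e', 'b', 'd', 'c', 'a'] -> ['d', 'e', 'b', 'c', 'a']
'a': index 4 in ['d', 'e', 'b', 'c', 'a'] -> ['a', 'd', 'e', 'b', 'c']
'd': index 1 in ['a', 'd', 'e', 'b', 'c'] -> ['d', 'a', 'e', 'b', 'c']
'b': index 3 in ['d', 'a', 'e', 'b', 'c'] -> ['b', 'd', 'a', 'e', 'c']


Output: [2, 2, 1, 4, 4, 1, 3, 1, 2, 4, 1, 3]


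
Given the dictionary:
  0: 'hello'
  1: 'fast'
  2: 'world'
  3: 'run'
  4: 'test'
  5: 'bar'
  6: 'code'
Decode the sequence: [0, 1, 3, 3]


Look up each index in the dictionary:
  0 -> 'hello'
  1 -> 'fast'
  3 -> 'run'
  3 -> 'run'

Decoded: "hello fast run run"


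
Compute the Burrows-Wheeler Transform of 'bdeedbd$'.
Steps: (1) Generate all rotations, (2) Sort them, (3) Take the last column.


Rotations (sorted):
  0: $bdeedbd -> last char: d
  1: bd$bdeed -> last char: d
  2: bdeedbd$ -> last char: $
  3: d$bdeedb -> last char: b
  4: dbd$bdee -> last char: e
  5: deedbd$b -> last char: b
  6: edbd$bde -> last char: e
  7: eedbd$bd -> last char: d


BWT = dd$bebed


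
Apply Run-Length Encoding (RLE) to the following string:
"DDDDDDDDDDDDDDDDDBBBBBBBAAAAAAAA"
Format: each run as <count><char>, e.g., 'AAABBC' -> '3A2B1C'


Scanning runs left to right:
  i=0: run of 'D' x 17 -> '17D'
  i=17: run of 'B' x 7 -> '7B'
  i=24: run of 'A' x 8 -> '8A'

RLE = 17D7B8A


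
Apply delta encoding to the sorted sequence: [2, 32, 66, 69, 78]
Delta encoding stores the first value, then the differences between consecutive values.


First value: 2
Deltas:
  32 - 2 = 30
  66 - 32 = 34
  69 - 66 = 3
  78 - 69 = 9


Delta encoded: [2, 30, 34, 3, 9]


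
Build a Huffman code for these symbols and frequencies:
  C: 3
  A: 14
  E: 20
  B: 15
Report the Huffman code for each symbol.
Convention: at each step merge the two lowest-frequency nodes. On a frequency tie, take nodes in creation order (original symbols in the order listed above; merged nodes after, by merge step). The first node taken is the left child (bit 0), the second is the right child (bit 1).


Huffman tree construction:
Step 1: Merge C(3) + A(14) = 17
Step 2: Merge B(15) + (C+A)(17) = 32
Step 3: Merge E(20) + (B+(C+A))(32) = 52
Read each symbol's code off the tree from the root (left child = 0, right child = 1).

Codes:
  C: 110 (length 3)
  A: 111 (length 3)
  E: 0 (length 1)
  B: 10 (length 2)
Average code length: 101/52 = 1.9423 bits/symbol


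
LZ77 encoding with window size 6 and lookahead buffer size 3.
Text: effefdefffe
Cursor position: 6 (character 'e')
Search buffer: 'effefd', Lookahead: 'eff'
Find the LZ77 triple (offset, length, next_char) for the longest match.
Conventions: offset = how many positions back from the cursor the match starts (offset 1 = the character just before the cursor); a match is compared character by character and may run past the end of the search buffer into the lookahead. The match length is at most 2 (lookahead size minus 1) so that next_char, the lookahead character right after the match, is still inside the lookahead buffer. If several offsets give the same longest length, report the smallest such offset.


Try each offset into the search buffer:
  offset=1 (pos 5, char 'd'): match length 0
  offset=2 (pos 4, char 'f'): match length 0
  offset=3 (pos 3, char 'e'): match length 2
  offset=4 (pos 2, char 'f'): match length 0
  offset=5 (pos 1, char 'f'): match length 0
  offset=6 (pos 0, char 'e'): match length 2
Longest match has length 2, found at offsets 3, 6; take the smallest, offset 3.
next_char = character at position 6 + 2 = 8 -> 'f'

Best match: offset=3, length=2 (matching 'ef' starting at position 3)
LZ77 triple: (3, 2, 'f')


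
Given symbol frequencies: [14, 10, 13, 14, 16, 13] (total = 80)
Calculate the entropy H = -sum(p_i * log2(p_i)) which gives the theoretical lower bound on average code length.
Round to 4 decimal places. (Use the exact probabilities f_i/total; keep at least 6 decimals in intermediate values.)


Per-symbol terms -p_i * log2(p_i) with p_i = f_i/80:
  p = 14/80 = 0.175000: log2(p) = -2.514573, -p*log2(p) = 0.440050
  p = 10/80 = 0.125000: log2(p) = -3.000000, -p*log2(p) = 0.375000
  p = 13/80 = 0.162500: log2(p) = -2.621488, -p*log2(p) = 0.425992
  p = 14/80 = 0.175000: log2(p) = -2.514573, -p*log2(p) = 0.440050
  p = 16/80 = 0.200000: log2(p) = -2.321928, -p*log2(p) = 0.464386
  p = 13/80 = 0.162500: log2(p) = -2.621488, -p*log2(p) = 0.425992
H = 0.440050 + 0.375000 + 0.425992 + 0.440050 + 0.464386 + 0.425992 = 2.571470

H = 2.5715 bits/symbol


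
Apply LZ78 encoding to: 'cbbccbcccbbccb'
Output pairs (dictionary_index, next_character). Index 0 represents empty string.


LZ78 encoding steps:
Dictionary: {0: ''}
Step 1: w='' (idx 0), next='c' -> output (0, 'c'), add 'c' as idx 1
Step 2: w='' (idx 0), next='b' -> output (0, 'b'), add 'b' as idx 2
Step 3: w='b' (idx 2), next='c' -> output (2, 'c'), add 'bc' as idx 3
Step 4: w='c' (idx 1), next='b' -> output (1, 'b'), add 'cb' as idx 4
Step 5: w='c' (idx 1), next='c' -> output (1, 'c'), add 'cc' as idx 5
Step 6: w='cb' (idx 4), next='b' -> output (4, 'b'), add 'cbb' as idx 6
Step 7: w='cc' (idx 5), next='b' -> output (5, 'b'), add 'ccb' as idx 7


Encoded: [(0, 'c'), (0, 'b'), (2, 'c'), (1, 'b'), (1, 'c'), (4, 'b'), (5, 'b')]


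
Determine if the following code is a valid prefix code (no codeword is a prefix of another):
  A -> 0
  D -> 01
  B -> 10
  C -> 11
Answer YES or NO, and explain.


Checking each pair (does one codeword prefix another?):
  A='0' vs D='01': prefix -- VIOLATION

NO -- this is NOT a valid prefix code. A (0) is a prefix of D (01).


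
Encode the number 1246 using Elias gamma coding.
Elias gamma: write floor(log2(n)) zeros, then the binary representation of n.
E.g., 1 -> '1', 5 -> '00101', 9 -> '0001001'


num_bits = floor(log2(1246)) + 1 = 11
leading_zeros = num_bits - 1 = 10
binary(1246) = 10011011110

Elias gamma(1246) = '0000000000' + '10011011110' = 000000000010011011110 (21 bits)


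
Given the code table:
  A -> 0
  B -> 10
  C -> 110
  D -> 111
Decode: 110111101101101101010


Decoding:
110 -> C
111 -> D
10 -> B
110 -> C
110 -> C
110 -> C
10 -> B
10 -> B


Result: CDBCCCBB


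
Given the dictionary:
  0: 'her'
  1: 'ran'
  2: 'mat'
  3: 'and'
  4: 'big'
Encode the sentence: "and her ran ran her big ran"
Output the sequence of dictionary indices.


Look up each word in the dictionary:
  'and' -> 3
  'her' -> 0
  'ran' -> 1
  'ran' -> 1
  'her' -> 0
  'big' -> 4
  'ran' -> 1

Encoded: [3, 0, 1, 1, 0, 4, 1]


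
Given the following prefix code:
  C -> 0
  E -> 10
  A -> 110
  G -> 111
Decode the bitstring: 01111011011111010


Decoding step by step:
Bits 0 -> C
Bits 111 -> G
Bits 10 -> E
Bits 110 -> A
Bits 111 -> G
Bits 110 -> A
Bits 10 -> E


Decoded message: CGEAGAE


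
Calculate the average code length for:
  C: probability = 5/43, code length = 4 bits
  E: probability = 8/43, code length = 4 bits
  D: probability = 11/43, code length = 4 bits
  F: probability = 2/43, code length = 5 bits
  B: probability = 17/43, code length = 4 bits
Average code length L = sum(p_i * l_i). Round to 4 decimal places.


Weighted contributions p_i * l_i:
  C: (5/43) * 4 = 20/43
  E: (8/43) * 4 = 32/43
  D: (11/43) * 4 = 44/43
  F: (2/43) * 5 = 10/43
  B: (17/43) * 4 = 68/43
Sum = (20 + 32 + 44 + 10 + 68)/43 = 174/43

L = 174/43 = 4.0465 bits/symbol


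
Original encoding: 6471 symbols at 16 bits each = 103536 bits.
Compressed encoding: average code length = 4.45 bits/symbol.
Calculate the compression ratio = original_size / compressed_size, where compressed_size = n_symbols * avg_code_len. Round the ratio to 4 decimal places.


original_size = n_symbols * orig_bits = 6471 * 16 = 103536 bits
compressed_size = n_symbols * avg_code_len = 6471 * 4.45 = 28795.95 bits
ratio = original_size / compressed_size = 103536 / 28795.95 = 3.5955

Compression ratio = 3.5955


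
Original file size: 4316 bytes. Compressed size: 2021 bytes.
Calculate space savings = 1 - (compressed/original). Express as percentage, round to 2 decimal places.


ratio = compressed/original = 2021/4316 = 0.468258
savings = 1 - ratio = 1 - 0.468258 = 0.531742
as a percentage: 0.531742 * 100 = 53.17%

Space savings = 1 - 2021/4316 = 53.17%


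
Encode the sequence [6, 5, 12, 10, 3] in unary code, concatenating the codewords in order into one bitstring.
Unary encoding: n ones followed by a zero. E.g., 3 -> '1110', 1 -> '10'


Encode each number as n ones followed by a terminating 0:
  6 -> 1111110 (7 bits)
  5 -> 111110 (6 bits)
  12 -> 1111111111110 (13 bits)
  10 -> 11111111110 (11 bits)
  3 -> 1110 (4 bits)
Total length = 7 + 6 + 13 + 11 + 4 = 41 bits.

Unary([6, 5, 12, 10, 3]) = 11111101111101111111111110111111111101110 (41 bits)


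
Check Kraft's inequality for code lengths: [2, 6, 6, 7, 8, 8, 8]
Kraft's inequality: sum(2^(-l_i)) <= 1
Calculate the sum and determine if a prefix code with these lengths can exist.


Sum = 2^(-2) + 2^(-6) + 2^(-6) + 2^(-7) + 2^(-8) + 2^(-8) + 2^(-8)
    = 0.25 + 0.015625 + 0.015625 + 0.0078125 + 0.00390625 + 0.00390625 + 0.00390625
    = 77/256 = 0.30078125
Since 0.30078125 <= 1, Kraft's inequality IS satisfied.
A prefix code with these lengths CAN exist.

Kraft sum = 0.30078125. Satisfied.


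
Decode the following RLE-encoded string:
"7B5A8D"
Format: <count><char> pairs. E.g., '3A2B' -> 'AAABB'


Expanding each <count><char> pair:
  7B -> 'BBBBBBB'
  5A -> 'AAAAA'
  8D -> 'DDDDDDDD'

Decoded = BBBBBBBAAAAADDDDDDDD


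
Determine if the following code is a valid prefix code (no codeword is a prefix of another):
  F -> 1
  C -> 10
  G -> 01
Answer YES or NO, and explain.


Checking each pair (does one codeword prefix another?):
  F='1' vs C='10': prefix -- VIOLATION

NO -- this is NOT a valid prefix code. F (1) is a prefix of C (10).


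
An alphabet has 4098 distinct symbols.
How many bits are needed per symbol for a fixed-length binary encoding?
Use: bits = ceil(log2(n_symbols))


log2(4098) = 12.0007
Bracket: 2^12 = 4096 < 4098 <= 2^13 = 8192
So ceil(log2(4098)) = 13

bits = ceil(log2(4098)) = ceil(12.0007) = 13 bits


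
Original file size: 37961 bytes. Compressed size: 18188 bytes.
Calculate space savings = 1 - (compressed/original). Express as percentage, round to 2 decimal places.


ratio = compressed/original = 18188/37961 = 0.479123
savings = 1 - ratio = 1 - 0.479123 = 0.520877
as a percentage: 0.520877 * 100 = 52.09%

Space savings = 1 - 18188/37961 = 52.09%


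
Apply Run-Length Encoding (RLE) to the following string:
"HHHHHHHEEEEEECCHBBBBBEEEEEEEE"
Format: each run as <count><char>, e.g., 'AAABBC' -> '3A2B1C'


Scanning runs left to right:
  i=0: run of 'H' x 7 -> '7H'
  i=7: run of 'E' x 6 -> '6E'
  i=13: run of 'C' x 2 -> '2C'
  i=15: run of 'H' x 1 -> '1H'
  i=16: run of 'B' x 5 -> '5B'
  i=21: run of 'E' x 8 -> '8E'

RLE = 7H6E2C1H5B8E


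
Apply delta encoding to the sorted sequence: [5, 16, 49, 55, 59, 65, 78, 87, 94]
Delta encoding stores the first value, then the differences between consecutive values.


First value: 5
Deltas:
  16 - 5 = 11
  49 - 16 = 33
  55 - 49 = 6
  59 - 55 = 4
  65 - 59 = 6
  78 - 65 = 13
  87 - 78 = 9
  94 - 87 = 7


Delta encoded: [5, 11, 33, 6, 4, 6, 13, 9, 7]


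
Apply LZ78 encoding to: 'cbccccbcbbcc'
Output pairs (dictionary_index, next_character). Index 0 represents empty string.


LZ78 encoding steps:
Dictionary: {0: ''}
Step 1: w='' (idx 0), next='c' -> output (0, 'c'), add 'c' as idx 1
Step 2: w='' (idx 0), next='b' -> output (0, 'b'), add 'b' as idx 2
Step 3: w='c' (idx 1), next='c' -> output (1, 'c'), add 'cc' as idx 3
Step 4: w='cc' (idx 3), next='b' -> output (3, 'b'), add 'ccb' as idx 4
Step 5: w='c' (idx 1), next='b' -> output (1, 'b'), add 'cb' as idx 5
Step 6: w='b' (idx 2), next='c' -> output (2, 'c'), add 'bc' as idx 6
Step 7: w='c' (idx 1), end of input -> output (1, '')


Encoded: [(0, 'c'), (0, 'b'), (1, 'c'), (3, 'b'), (1, 'b'), (2, 'c'), (1, '')]


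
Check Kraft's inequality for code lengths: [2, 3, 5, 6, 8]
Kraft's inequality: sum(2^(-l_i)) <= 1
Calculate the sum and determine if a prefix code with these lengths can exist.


Sum = 2^(-2) + 2^(-3) + 2^(-5) + 2^(-6) + 2^(-8)
    = 0.25 + 0.125 + 0.03125 + 0.015625 + 0.00390625
    = 109/256 = 0.42578125
Since 0.42578125 <= 1, Kraft's inequality IS satisfied.
A prefix code with these lengths CAN exist.

Kraft sum = 0.42578125. Satisfied.


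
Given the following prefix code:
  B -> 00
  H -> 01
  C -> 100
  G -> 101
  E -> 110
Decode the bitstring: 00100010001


Decoding step by step:
Bits 00 -> B
Bits 100 -> C
Bits 01 -> H
Bits 00 -> B
Bits 01 -> H


Decoded message: BCHBH


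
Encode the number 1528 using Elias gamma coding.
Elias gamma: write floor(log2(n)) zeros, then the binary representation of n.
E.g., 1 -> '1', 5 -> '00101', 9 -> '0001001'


num_bits = floor(log2(1528)) + 1 = 11
leading_zeros = num_bits - 1 = 10
binary(1528) = 10111111000

Elias gamma(1528) = '0000000000' + '10111111000' = 000000000010111111000 (21 bits)


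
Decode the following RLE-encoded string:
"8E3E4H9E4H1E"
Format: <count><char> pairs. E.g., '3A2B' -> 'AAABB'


Expanding each <count><char> pair:
  8E -> 'EEEEEEEE'
  3E -> 'EEE'
  4H -> 'HHHH'
  9E -> 'EEEEEEEEE'
  4H -> 'HHHH'
  1E -> 'E'

Decoded = EEEEEEEEEEEHHHHEEEEEEEEEHHHHE


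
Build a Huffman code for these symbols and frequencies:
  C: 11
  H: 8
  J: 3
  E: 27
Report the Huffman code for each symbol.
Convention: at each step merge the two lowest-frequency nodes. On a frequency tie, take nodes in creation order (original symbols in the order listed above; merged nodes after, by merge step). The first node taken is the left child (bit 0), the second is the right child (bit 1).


Huffman tree construction:
Step 1: Merge J(3) + H(8) = 11
Step 2: Merge C(11) + (J+H)(11) = 22
Step 3: Merge (C+(J+H))(22) + E(27) = 49
Read each symbol's code off the tree from the root (left child = 0, right child = 1).

Codes:
  C: 00 (length 2)
  H: 011 (length 3)
  J: 010 (length 3)
  E: 1 (length 1)
Average code length: 82/49 = 1.6735 bits/symbol


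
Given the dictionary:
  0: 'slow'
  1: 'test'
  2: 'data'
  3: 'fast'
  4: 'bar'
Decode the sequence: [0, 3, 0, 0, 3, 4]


Look up each index in the dictionary:
  0 -> 'slow'
  3 -> 'fast'
  0 -> 'slow'
  0 -> 'slow'
  3 -> 'fast'
  4 -> 'bar'

Decoded: "slow fast slow slow fast bar"


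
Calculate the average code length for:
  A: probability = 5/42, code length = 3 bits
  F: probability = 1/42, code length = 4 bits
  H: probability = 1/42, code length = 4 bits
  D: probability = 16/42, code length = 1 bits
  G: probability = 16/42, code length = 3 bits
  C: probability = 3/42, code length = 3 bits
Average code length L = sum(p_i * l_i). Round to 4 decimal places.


Weighted contributions p_i * l_i:
  A: (5/42) * 3 = 15/42
  F: (1/42) * 4 = 4/42
  H: (1/42) * 4 = 4/42
  D: (16/42) * 1 = 16/42
  G: (16/42) * 3 = 48/42
  C: (3/42) * 3 = 9/42
Sum = (15 + 4 + 4 + 16 + 48 + 9)/42 = 96/42

L = 96/42 = 2.2857 bits/symbol


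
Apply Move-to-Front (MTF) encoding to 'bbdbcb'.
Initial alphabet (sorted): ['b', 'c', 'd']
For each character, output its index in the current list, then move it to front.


MTF encoding:
'b': index 0 in ['b', 'c', 'd'] -> ['b', 'c', 'd']
'b': index 0 in ['b', 'c', 'd'] -> ['b', 'c', 'd']
'd': index 2 in ['b', 'c', 'd'] -> ['d', 'b', 'c']
'b': index 1 in ['d', 'b', 'c'] -> ['b', 'd', 'c']
'c': index 2 in ['b', 'd', 'c'] -> ['c', 'b', 'd']
'b': index 1 in ['c', 'b', 'd'] -> ['b', 'c', 'd']


Output: [0, 0, 2, 1, 2, 1]


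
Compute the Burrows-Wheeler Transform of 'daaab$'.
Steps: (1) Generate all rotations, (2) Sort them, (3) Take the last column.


Rotations (sorted):
  0: $daaab -> last char: b
  1: aaab$d -> last char: d
  2: aab$da -> last char: a
  3: ab$daa -> last char: a
  4: b$daaa -> last char: a
  5: daaab$ -> last char: $


BWT = bdaaa$


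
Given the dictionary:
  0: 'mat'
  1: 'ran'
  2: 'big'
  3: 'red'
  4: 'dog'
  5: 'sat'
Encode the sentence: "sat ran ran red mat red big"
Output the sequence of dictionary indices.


Look up each word in the dictionary:
  'sat' -> 5
  'ran' -> 1
  'ran' -> 1
  'red' -> 3
  'mat' -> 0
  'red' -> 3
  'big' -> 2

Encoded: [5, 1, 1, 3, 0, 3, 2]


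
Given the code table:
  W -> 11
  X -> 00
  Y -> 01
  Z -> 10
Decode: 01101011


Decoding:
01 -> Y
10 -> Z
10 -> Z
11 -> W


Result: YZZW


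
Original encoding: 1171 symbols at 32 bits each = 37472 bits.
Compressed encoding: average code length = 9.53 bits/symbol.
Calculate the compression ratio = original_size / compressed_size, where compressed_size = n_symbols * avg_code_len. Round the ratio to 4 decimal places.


original_size = n_symbols * orig_bits = 1171 * 32 = 37472 bits
compressed_size = n_symbols * avg_code_len = 1171 * 9.53 = 11159.63 bits
ratio = original_size / compressed_size = 37472 / 11159.63 = 3.3578

Compression ratio = 3.3578


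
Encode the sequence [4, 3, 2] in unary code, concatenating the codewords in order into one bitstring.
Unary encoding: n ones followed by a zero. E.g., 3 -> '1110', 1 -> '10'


Encode each number as n ones followed by a terminating 0:
  4 -> 11110 (5 bits)
  3 -> 1110 (4 bits)
  2 -> 110 (3 bits)
Total length = 5 + 4 + 3 = 12 bits.

Unary([4, 3, 2]) = 111101110110 (12 bits)


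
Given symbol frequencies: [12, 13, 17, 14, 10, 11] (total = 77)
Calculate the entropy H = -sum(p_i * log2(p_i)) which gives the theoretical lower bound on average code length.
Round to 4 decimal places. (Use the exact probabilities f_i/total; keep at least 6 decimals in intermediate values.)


Per-symbol terms -p_i * log2(p_i) with p_i = f_i/77:
  p = 12/77 = 0.155844: log2(p) = -2.681824, -p*log2(p) = 0.417947
  p = 13/77 = 0.168831: log2(p) = -2.566347, -p*log2(p) = 0.433279
  p = 17/77 = 0.220779: log2(p) = -2.179324, -p*log2(p) = 0.481149
  p = 14/77 = 0.181818: log2(p) = -2.459432, -p*log2(p) = 0.447169
  p = 10/77 = 0.129870: log2(p) = -2.944858, -p*log2(p) = 0.382449
  p = 11/77 = 0.142857: log2(p) = -2.807355, -p*log2(p) = 0.401051
H = 0.417947 + 0.433279 + 0.481149 + 0.447169 + 0.382449 + 0.401051 = 2.563044

H = 2.563 bits/symbol


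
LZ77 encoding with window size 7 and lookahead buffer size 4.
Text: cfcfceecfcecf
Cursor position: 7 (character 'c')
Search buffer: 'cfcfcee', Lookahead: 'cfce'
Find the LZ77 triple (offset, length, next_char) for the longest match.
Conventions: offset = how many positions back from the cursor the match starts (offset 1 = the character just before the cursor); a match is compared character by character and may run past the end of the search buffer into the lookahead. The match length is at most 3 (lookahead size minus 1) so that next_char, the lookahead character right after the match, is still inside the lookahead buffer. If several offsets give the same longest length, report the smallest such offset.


Try each offset into the search buffer:
  offset=1 (pos 6, char 'e'): match length 0
  offset=2 (pos 5, char 'e'): match length 0
  offset=3 (pos 4, char 'c'): match length 1
  offset=4 (pos 3, char 'f'): match length 0
  offset=5 (pos 2, char 'c'): match length 3
  offset=6 (pos 1, char 'f'): match length 0
  offset=7 (pos 0, char 'c'): match length 3
Longest match has length 3, found at offsets 5, 7; take the smallest, offset 5.
next_char = character at position 7 + 3 = 10 -> 'e'

Best match: offset=5, length=3 (matching 'cfc' starting at position 2)
LZ77 triple: (5, 3, 'e')


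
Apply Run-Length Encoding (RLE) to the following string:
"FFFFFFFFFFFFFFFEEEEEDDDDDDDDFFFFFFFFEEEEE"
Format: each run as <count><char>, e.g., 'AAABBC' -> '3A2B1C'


Scanning runs left to right:
  i=0: run of 'F' x 15 -> '15F'
  i=15: run of 'E' x 5 -> '5E'
  i=20: run of 'D' x 8 -> '8D'
  i=28: run of 'F' x 8 -> '8F'
  i=36: run of 'E' x 5 -> '5E'

RLE = 15F5E8D8F5E


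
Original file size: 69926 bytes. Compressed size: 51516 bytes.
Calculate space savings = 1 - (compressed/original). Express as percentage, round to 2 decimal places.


ratio = compressed/original = 51516/69926 = 0.736722
savings = 1 - ratio = 1 - 0.736722 = 0.263278
as a percentage: 0.263278 * 100 = 26.33%

Space savings = 1 - 51516/69926 = 26.33%


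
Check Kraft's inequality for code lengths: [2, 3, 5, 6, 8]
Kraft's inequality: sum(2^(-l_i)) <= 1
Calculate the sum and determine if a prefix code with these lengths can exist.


Sum = 2^(-2) + 2^(-3) + 2^(-5) + 2^(-6) + 2^(-8)
    = 0.25 + 0.125 + 0.03125 + 0.015625 + 0.00390625
    = 109/256 = 0.42578125
Since 0.42578125 <= 1, Kraft's inequality IS satisfied.
A prefix code with these lengths CAN exist.

Kraft sum = 0.42578125. Satisfied.


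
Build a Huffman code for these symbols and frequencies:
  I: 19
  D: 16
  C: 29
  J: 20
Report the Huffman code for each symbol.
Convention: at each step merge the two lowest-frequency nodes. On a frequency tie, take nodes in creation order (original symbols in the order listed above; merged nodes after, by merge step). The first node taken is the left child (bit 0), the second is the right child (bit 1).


Huffman tree construction:
Step 1: Merge D(16) + I(19) = 35
Step 2: Merge J(20) + C(29) = 49
Step 3: Merge (D+I)(35) + (J+C)(49) = 84
Read each symbol's code off the tree from the root (left child = 0, right child = 1).

Codes:
  I: 01 (length 2)
  D: 00 (length 2)
  C: 11 (length 2)
  J: 10 (length 2)
Average code length: 168/84 = 2.0000 bits/symbol


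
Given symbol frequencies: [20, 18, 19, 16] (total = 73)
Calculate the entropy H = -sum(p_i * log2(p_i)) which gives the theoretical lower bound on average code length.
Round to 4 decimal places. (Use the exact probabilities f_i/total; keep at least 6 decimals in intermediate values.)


Per-symbol terms -p_i * log2(p_i) with p_i = f_i/73:
  p = 20/73 = 0.273973: log2(p) = -1.867896, -p*log2(p) = 0.511752
  p = 18/73 = 0.246575: log2(p) = -2.019900, -p*log2(p) = 0.498057
  p = 19/73 = 0.260274: log2(p) = -1.941897, -p*log2(p) = 0.505425
  p = 16/73 = 0.219178: log2(p) = -2.189825, -p*log2(p) = 0.479962
H = 0.511752 + 0.498057 + 0.505425 + 0.479962 = 1.995196

H = 1.9952 bits/symbol
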